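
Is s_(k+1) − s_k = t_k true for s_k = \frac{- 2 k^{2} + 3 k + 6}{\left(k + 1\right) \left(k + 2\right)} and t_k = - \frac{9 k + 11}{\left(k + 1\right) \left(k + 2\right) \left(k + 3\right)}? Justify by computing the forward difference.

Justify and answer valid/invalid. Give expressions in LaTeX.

valid; difference matches t_k

s_(k+1) = (-2*k**2 - k + 7)/(k**2 + 5*k + 6)
s_(k+1) − s_k = (-9*k - 11)/(k**3 + 6*k**2 + 11*k + 6)
(s_(k+1) − s_k) − t_k = 0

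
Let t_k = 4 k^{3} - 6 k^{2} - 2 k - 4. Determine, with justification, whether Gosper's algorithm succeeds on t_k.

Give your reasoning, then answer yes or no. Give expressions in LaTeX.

Ratio r(k) = (2*k**3 + 3*k**2 - k - 4)/(2*k**3 - 3*k**2 - k - 2).
Normal form (A,B,C) = (1, 1, k**3 - 3*k**2/2 - k/2 - 1).
Need (1)·f(k+1) − (1)·f(k) = k**3 - 3*k**2/2 - k/2 - 1.
d = 4 from the (0,0,3) case.
Match coefficients ⇒ f(k) = k*(k**3 - 4*k**2 + 3*k - 4)/4.
Then R = B(k−1)f/C = k*(k**3 - 4*k**2 + 3*k - 4)/(2*(k - 2)*(2*k**2 + k + 1)), so s_k = R(k)·t_k = k*(k**3 - 4*k**2 + 3*k - 4).
Check: Δs_k = 4*k**3 - 6*k**2 - 2*k - 4. ✓

Yes. s_k = k \left(k^{3} - 4 k^{2} + 3 k - 4\right).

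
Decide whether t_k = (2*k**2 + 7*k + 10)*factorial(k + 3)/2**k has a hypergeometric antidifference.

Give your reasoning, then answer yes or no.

Yes. s_k = 2**(1 - k)*(2*k + 1)*factorial(k + 3).

t_(k+1)/t_k = (k + 4)*(7*k + 2*(k + 1)**2 + 17)/(2*(2*k**2 + 7*k + 10)).
A = k/2 + 2, B = 1, C = k**2 + 7*k/2 + 5.
Set up (k/2 + 2)·f(k+1) − (1)·f(k) − (k**2 + 7*k/2 + 5) = 0.
d = 1 from the (1,0,2) case.
Coefficient equations give f(k) = 2*k + 1.
Get s_k = R·t_k = 2**(1 - k)*(2*k + 1)*factorial(k + 3) with R(k) = B(k−1)f(k)/C(k) = 2*(2*k + 1)/(2*k**2 + 7*k + 10).
s_(k+1) − s_k = (2*k**2 + 7*k + 10)*factorial(k + 3)/2**k = t_k.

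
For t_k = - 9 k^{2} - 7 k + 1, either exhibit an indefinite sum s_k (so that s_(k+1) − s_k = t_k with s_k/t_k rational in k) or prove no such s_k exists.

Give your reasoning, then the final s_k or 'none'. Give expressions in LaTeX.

Step 1: r(k) = (9*k**2 + 25*k + 15)/(9*k**2 + 7*k - 1).
So A=1 and B=1, with C=k**2 + 7*k/9 - 1/9.
f must satisfy (1)·f(k+1) − (1)·f(k) = k**2 + 7*k/9 - 1/9.
Degrees (0,0,2) ⇒ d ≤ 3.
Coefficient equations give f(k) = k*(3*k**2 - k - 3)/9.
Get s_k = R·t_k = k*(-3*k**2 + k + 3) with R(k) = B(k−1)f(k)/C(k) = k*(3*k**2 - k - 3)/(9*k**2 + 7*k - 1).
s_(k+1) − s_k = -9*k**2 - 7*k + 1 = t_k.

s_k = k \left(- 3 k^{2} + k + 3\right)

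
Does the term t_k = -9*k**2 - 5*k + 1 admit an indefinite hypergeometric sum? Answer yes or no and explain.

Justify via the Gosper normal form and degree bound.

r(k) = (9*k**2 + 23*k + 13)/(9*k**2 + 5*k - 1) after simplifying.
So A=1 and B=1, with C=k**2 + 5*k/9 - 1/9.
Solve (1)·f(k+1) − (1)·f(k) = k**2 + 5*k/9 - 1/9.
Degrees (0,0,2) ⇒ d ≤ 3.
A polynomial solution: f(k) = k*(3*k**2 - 2*k - 2)/9.
R(k) = B(k−1)·f(k)/C(k) = k*(3*k**2 - 2*k - 2)/(9*k**2 + 5*k - 1); s_k = R·t_k = k*(-3*k**2 + 2*k + 2).
Δs = -9*k**2 - 5*k + 1, as required.

Yes. s_k = k*(-3*k**2 + 2*k + 2).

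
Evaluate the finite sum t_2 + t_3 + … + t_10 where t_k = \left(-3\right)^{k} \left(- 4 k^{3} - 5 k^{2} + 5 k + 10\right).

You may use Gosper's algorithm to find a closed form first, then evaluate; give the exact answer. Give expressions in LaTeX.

t_(k+1)/t_k = 3*(-4*k**3 - 17*k**2 - 17*k + 6)/(4*k**3 + 5*k**2 - 5*k - 10).
So A=-3 and B=1, with C=k**3 + 5*k**2/4 - 5*k/4 - 5/2.
Set up (-3)·f(k+1) − (1)·f(k) − (k**3 + 5*k**2/4 - 5*k/4 - 5/2) = 0.
From deg A=0, deg B=0, deg C=3: d=3.
Solve for f: f(k) = -(k**3 - k**2 - 2*k - 1)/4 (degree 3 ≤ 3).
Then R = B(k−1)f/C = -(k**3 - k**2 - 2*k - 1)/(4*k**3 + 5*k**2 - 5*k - 10), so s_k = R(k)·t_k = (-3)**k*(k**3 - k**2 - 2*k - 1).
s_(k+1) − s_k = (-3)**k*(-4*k**3 - 5*k**2 + 5*k + 10) = t_k.
Evaluate s at k=11 and k=2: -210273489 and -9; difference -210273480.

Σ = -210273480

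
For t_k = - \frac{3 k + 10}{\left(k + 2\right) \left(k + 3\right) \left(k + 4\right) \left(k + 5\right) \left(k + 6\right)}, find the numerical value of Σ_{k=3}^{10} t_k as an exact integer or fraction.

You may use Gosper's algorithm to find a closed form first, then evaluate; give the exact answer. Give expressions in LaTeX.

Σ = -71/21840

t_(k+1)/t_k = (k + 2)*(3*k + 13)/((k + 7)*(3*k + 10)).
So A=k + 2 and B=k + 7, with C=k + 10/3.
f must satisfy (k + 2)·f(k+1) − (k + 6)·f(k) = k + 10/3.
deg f ≤ 4 (via 1,1,1).
Solving with deg f ≤ 4: f(k) = k*(k + 3)*(k**2 + 11*k + 38)/120.
Get s_k = R·t_k = k*(-k**2 - 11*k - 38)/(40*(k**3 + 11*k**2 + 38*k + 40)) with R(k) = B(k−1)f(k)/C(k) = k*(k + 3)*(k + 6)*(k**2 + 11*k + 38)/(40*(3*k + 10)).
Δs = (-3*k - 10)/(k**5 + 20*k**4 + 155*k**3 + 580*k**2 + 1044*k + 720), as required.
Σ_(k=3)^(10) t_k = s_(11) − s_(3) = -77/3120 − (-3/140) = -71/21840.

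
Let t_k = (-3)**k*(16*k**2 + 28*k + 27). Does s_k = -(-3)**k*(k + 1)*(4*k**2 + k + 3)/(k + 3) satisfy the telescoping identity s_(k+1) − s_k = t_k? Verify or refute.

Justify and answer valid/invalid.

s_(k+1) = 3*(-3)**k*(k + 2)*(k + 4*(k + 1)**2 + 4)/(k + 4)
s_(k+1) − s_k = (-3)**k*(16*k**4 + 108*k**3 + 255*k**2 + 301*k + 156)/(k**2 + 7*k + 12)
(s_(k+1) − s_k) − t_k = (-3)**k*(-32*k**3 - 160*k**2 - 224*k - 168)/(k**2 + 7*k + 12)

Invalid: residual (-3)**k*(-32*k**3 - 160*k**2 - 224*k - 168)/(k**2 + 7*k + 12) ≠ 0.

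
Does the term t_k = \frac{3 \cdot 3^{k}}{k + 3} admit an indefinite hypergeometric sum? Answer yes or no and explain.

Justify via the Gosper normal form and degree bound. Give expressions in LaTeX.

The ratio is 3*(k + 3)/(k + 4).
Take A(k)=3*k + 9, B(k)=k + 4, C(k)=1.
f must satisfy (3*k + 9)·f(k+1) − (k + 3)·f(k) = 1.
Degrees (1,1,0) ⇒ d ≤ -1.
Bound -1 < 0, so the key equation has no polynomial solution.

No — negative degree bound, so no certificate f.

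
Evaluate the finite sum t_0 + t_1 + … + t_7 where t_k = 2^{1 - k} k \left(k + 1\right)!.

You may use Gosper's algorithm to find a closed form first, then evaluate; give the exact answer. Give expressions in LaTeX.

Σ = 5666

Step 1: r(k) = (k + 1)*(k + 2)/(2*k).
So A=k/2 + 1 and B=1, with C=k.
Key eq: (k/2 + 1)·f(k+1) = (1)·f(k) + (k).
d = 0 from the (1,0,1) case.
Solving with deg f ≤ 0: f(k) = 2.
Then R = B(k−1)f/C = 2/k, so s_k = R(k)·t_k = 2**(2 - k)*factorial(k + 1).
Check: Δs_k = 2**(1 - k)*k*factorial(k + 1). ✓
Telescoping: Σ = s_(8) − s_(0) = 5670 − (4) = 5666.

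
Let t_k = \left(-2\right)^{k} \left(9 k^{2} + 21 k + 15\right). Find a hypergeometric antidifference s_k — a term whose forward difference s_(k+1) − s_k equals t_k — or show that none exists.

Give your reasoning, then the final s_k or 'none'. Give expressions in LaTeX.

The ratio is 2*(-3*k**2 - 13*k - 15)/(3*k**2 + 7*k + 5).
Normal form (A,B,C) = (-2, 1, k**2 + 7*k/3 + 5/3).
Solve (-2)·f(k+1) − (1)·f(k) = k**2 + 7*k/3 + 5/3.
Bound: deg f ≤ 2.
A polynomial solution: f(k) = -(3*k**2 + 3*k + 1)/9.
Certificate R = B(k−1)f/C = -(3*k**2 + 3*k + 1)/(3*(3*k**2 + 7*k + 5)) gives s_k = (-2)**k*(-3*k**2 - 3*k - 1).
Check: Δs_k = (-2)**k*(9*k**2 + 21*k + 15). ✓

s_k = \left(-2\right)^{k} \left(- 3 k^{2} - 3 k - 1\right)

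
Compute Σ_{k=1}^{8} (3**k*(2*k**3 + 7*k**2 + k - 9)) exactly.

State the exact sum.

Σ = 12518400

The ratio is 3*(2*k**3 + 13*k**2 + 21*k + 1)/(2*k**3 + 7*k**2 + k - 9).
Normal form (A,B,C) = (3, 1, k**3 + 7*k**2/2 + k/2 - 9/2).
Key eq: (3)·f(k+1) = (1)·f(k) + (k**3 + 7*k**2/2 + k/2 - 9/2).
Degrees (0,0,3) ⇒ d ≤ 3.
Solve for f: f(k) = (k**3 - k**2 - k - 3)/2 (degree 3 ≤ 3).
Then R = B(k−1)f/C = (k**3 - k**2 - k - 3)/(2*k**3 + 7*k**2 + k - 9), so s_k = R(k)·t_k = 3**k*(k**3 - k**2 - k - 3).
Δs = 3**k*(2*k**3 + 7*k**2 + k - 9), as required.
Σ_(k=1)^(8) t_k = s_(9) − s_(1) = 12518388 − (-12) = 12518400.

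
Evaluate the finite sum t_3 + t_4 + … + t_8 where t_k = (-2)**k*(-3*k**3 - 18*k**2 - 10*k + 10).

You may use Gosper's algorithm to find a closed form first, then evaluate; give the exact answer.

Ratio r(k) = 2*(-3*k**3 - 27*k**2 - 55*k - 21)/(3*k**3 + 18*k**2 + 10*k - 10).
A = -2, B = 1, C = k**3 + 6*k**2 + 10*k/3 - 10/3.
f must satisfy (-2)·f(k+1) − (1)·f(k) = k**3 + 6*k**2 + 10*k/3 - 10/3.
deg f ≤ 3 (via 0,0,3).
Match coefficients ⇒ f(k) = -(k**3 + 4*k**2 - 4*k - 4)/3.
Get s_k = R·t_k = (-2)**k*(k**3 + 4*k**2 - 4*k - 4) with R(k) = B(k−1)f(k)/C(k) = -(k**3 + 4*k**2 - 4*k - 4)/(3*k**3 + 18*k**2 + 10*k - 10).
s_(k+1) − s_k = (-2)**k*(-3*k**3 - 18*k**2 - 10*k + 10) = t_k.
Sum = s_(9) − s_(3); s_(9) = -518656, s_(3) = -376 ⇒ -518280.

Σ = -518280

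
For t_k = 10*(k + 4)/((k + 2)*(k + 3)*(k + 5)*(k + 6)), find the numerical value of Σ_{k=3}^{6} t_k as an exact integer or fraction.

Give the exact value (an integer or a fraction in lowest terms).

Σ = 17/216

t_(k+1)/t_k = (k + 2)*(k + 5)**2/((k + 4)**2*(k + 7)).
Normal form (A,B,C) = (k + 2, k + 7, k**2 + 8*k + 16).
f must satisfy (k + 2)·f(k+1) − (k + 6)·f(k) = k**2 + 8*k + 16.
deg f ≤ 4 (via 1,1,2).
Coefficient equations give f(k) = k*(k + 3)*(k + 4)*(k + 7)/20.
Certificate R = B(k−1)f/C = k*(k + 3)*(k + 6)*(k + 7)/(20*(k + 4)) gives s_k = k*(k + 7)/(2*(k**2 + 7*k + 10)).
Δs = 10*(k + 4)/(k**4 + 16*k**3 + 91*k**2 + 216*k + 180), as required.
Sum = s_(7) − s_(3); s_(7) = 49/108, s_(3) = 3/8 ⇒ 17/216.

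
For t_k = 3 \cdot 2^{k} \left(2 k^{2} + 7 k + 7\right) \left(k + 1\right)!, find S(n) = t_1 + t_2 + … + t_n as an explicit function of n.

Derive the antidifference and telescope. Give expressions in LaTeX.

S(n) = 6 \cdot 2^{n} n \left(n + 2\right)! + 12 \cdot 2^{n} \left(n + 2\right)! - 24

Ratio r(k) = 2*(2*k**3 + 15*k**2 + 38*k + 32)/(2*k**2 + 7*k + 7).
Take A(k)=2*k + 4, B(k)=1, C(k)=k**2 + 7*k/2 + 7/2.
f must satisfy (2*k + 4)·f(k+1) − (1)·f(k) = k**2 + 7*k/2 + 7/2.
From deg A=1, deg B=0, deg C=2: d=1.
Match coefficients ⇒ f(k) = (k + 1)/2.
Certificate R = B(k−1)f/C = (k + 1)/(2*k**2 + 7*k + 7) gives s_k = 3*2**k*(k + 1)*factorial(k + 1).
Check: Δs_k = 3*2**k*(2*k**2 + 7*k + 7)*factorial(k + 1). ✓
Σ_(k=1)^n t_k = s_(n+1) − s_(1) = (6*2**n*(n + 2)*factorial(n + 2)) − (24), i.e. 6*2**n*n*factorial(n + 2) + 12*2**n*factorial(n + 2) - 24.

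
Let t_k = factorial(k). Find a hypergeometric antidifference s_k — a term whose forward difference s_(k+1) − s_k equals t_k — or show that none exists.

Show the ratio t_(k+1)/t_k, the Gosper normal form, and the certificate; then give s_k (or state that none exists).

The ratio is k + 1.
A = k + 1, B = 1, C = 1.
Solve (k + 1)·f(k+1) − (1)·f(k) = 1.
From deg A=1, deg B=0, deg C=0: d=-1.
Bound -1 < 0, so the key equation has no polynomial solution.

none — t_k is not Gosper-summable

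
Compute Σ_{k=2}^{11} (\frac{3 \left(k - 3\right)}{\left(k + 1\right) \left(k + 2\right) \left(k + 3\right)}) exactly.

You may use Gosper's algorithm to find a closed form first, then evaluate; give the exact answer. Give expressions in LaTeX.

Step 1: r(k) = (k - 2)*(k + 1)/((k - 3)*(k + 4)).
Normal form (A,B,C) = (k + 1, k + 4, k - 3).
Key eq: (k + 1)·f(k+1) = (k + 3)·f(k) + (k - 3).
Degrees (1,1,1) ⇒ d ≤ 2.
Match coefficients ⇒ f(k) = -k*(k + 5)/2.
R(k) = B(k−1)·f(k)/C(k) = -k*(k + 3)*(k + 5)/(2*(k - 3)); s_k = R·t_k = 3*k*(-k - 5)/(2*(k + 1)*(k + 2)).
Δs = 3*(k - 3)/(k**3 + 6*k**2 + 11*k + 6), as required.
Telescoping: Σ = s_(12) − s_(2) = -153/91 − (-7/4) = 25/364.

Σ = 25/364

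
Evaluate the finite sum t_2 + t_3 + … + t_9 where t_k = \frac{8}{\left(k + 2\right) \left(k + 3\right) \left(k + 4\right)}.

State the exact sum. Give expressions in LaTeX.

Σ = 34/195

The ratio is (k + 2)/(k + 5).
Gosper form: A/B · C(k+1)/C(k) with A=k + 2, B=k + 5, C=1.
Set up (k + 2)·f(k+1) − (k + 4)·f(k) − (1) = 0.
From deg A=1, deg B=1, deg C=0: d=2.
A polynomial solution: f(k) = k*(k + 5)/12.
Then R = B(k−1)f/C = k*(k + 4)*(k + 5)/12, so s_k = R(k)·t_k = 2*k*(k + 5)/(3*(k + 2)*(k + 3)).
s_(k+1) − s_k = 8/(k**3 + 9*k**2 + 26*k + 24) = t_k.
Telescoping: Σ = s_(10) − s_(2) = 25/39 − (7/15) = 34/195.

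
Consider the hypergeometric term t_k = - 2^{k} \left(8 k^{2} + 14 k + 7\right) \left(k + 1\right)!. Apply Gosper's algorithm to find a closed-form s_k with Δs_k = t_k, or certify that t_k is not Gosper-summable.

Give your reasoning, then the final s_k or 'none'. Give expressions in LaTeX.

s_k = - 2^{k} \left(4 k - 3\right) \left(k + 1\right)!

Compute t_(k+1)/t_k: get 2*(8*k**3 + 46*k**2 + 89*k + 58)/(8*k**2 + 14*k + 7).
Take A(k)=2*k + 4, B(k)=1, C(k)=k**2 + 7*k/4 + 7/8.
Set up (2*k + 4)·f(k+1) − (1)·f(k) − (k**2 + 7*k/4 + 7/8) = 0.
Degrees (1,0,2) ⇒ d ≤ 1.
Solve for f: f(k) = (4*k - 3)/8 (degree 1 ≤ 1).
Certificate R = B(k−1)f/C = (4*k - 3)/(8*k**2 + 14*k + 7) gives s_k = -2**k*(4*k - 3)*factorial(k + 1).
Verify: -2**k*(8*k**2 + 14*k + 7)*factorial(k + 1) matches t_k.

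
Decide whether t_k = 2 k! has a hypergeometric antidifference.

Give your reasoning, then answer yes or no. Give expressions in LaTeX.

The ratio is k + 1.
A = k + 1, B = 1, C = 1.
f must satisfy (k + 1)·f(k+1) − (1)·f(k) = 1.
deg f ≤ -1 (via 1,0,0).
Negative degree bound (-1): no f exists, t_k not Gosper-summable.

No — t_k has no hypergeometric antidifference.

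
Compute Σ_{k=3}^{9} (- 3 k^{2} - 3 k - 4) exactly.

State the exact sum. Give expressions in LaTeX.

Compute t_(k+1)/t_k: get (3*k**2 + 9*k + 10)/(3*k**2 + 3*k + 4).
A = 1, B = 1, C = k**2 + k + 4/3.
Solve (1)·f(k+1) − (1)·f(k) = k**2 + k + 4/3.
d = 3 from the (0,0,2) case.
Match coefficients ⇒ f(k) = k*(k**2 + 3)/3.
Certificate R = B(k−1)f/C = k*(k**2 + 3)/(3*k**2 + 3*k + 4) gives s_k = k*(-k**2 - 3).
Verify: -3*k**2 - 3*k - 4 matches t_k.
Evaluate s at k=10 and k=3: -1030 and -36; difference -994.

Σ = -994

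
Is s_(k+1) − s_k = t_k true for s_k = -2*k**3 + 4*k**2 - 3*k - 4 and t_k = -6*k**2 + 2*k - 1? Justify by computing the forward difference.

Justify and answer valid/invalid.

Valid — Δs_k = t_k.

s_(k+1) = -2*k**3 - 2*k**2 - k - 5
s_(k+1) − s_k = -6*k**2 + 2*k - 1
(s_(k+1) − s_k) − t_k = 0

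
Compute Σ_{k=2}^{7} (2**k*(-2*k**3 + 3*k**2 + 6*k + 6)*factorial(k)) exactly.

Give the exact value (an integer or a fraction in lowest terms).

Σ = -330301472

r(k) = 2*(2*k**4 + 5*k**3 - 3*k**2 - 19*k - 13)/(2*k**3 - 3*k**2 - 6*k - 6) after simplifying.
Take A(k)=2*k + 2, B(k)=1, C(k)=k**3 - 3*k**2/2 - 3*k - 3.
f must satisfy (2*k + 2)·f(k+1) − (1)·f(k) = k**3 - 3*k**2/2 - 3*k - 3.
Bound: deg f ≤ 2.
Coefficient equations give f(k) = k*(k - 4)/2.
Certificate R = B(k−1)f/C = k*(k - 4)/(2*k**3 - 3*k**2 - 6*k - 6) gives s_k = -2**k*k*(k - 4)*factorial(k).
Verify: 2**k*(-2*k**3 + 3*k**2 + 6*k + 6)*factorial(k) matches t_k.
Telescoping: Σ = s_(8) − s_(2) = -330301440 − (32) = -330301472.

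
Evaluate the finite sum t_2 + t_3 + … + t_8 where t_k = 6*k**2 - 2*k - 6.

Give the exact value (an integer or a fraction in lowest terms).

t_(k+1)/t_k = (k - 3*(k + 1)**2 + 4)/(-3*k**2 + k + 3).
Factor: A=1; B=1; C=k**2 - k/3 - 1.
Key eq: (1)·f(k+1) = (1)·f(k) + (k**2 - k/3 - 1).
Bound: deg f ≤ 3.
Match coefficients ⇒ f(k) = k*(k**2 - 2*k - 2)/3.
So s_k = (B(k−1)f/C)·t_k = (k*(k**2 - 2*k - 2)/(3*k**2 - k - 3))·t_k = 2*k*(k**2 - 2*k - 2).
Δs = 6*k**2 - 2*k - 6, as required.
Sum = s_(9) − s_(2); s_(9) = 1098, s_(2) = -8 ⇒ 1106.

Σ = 1106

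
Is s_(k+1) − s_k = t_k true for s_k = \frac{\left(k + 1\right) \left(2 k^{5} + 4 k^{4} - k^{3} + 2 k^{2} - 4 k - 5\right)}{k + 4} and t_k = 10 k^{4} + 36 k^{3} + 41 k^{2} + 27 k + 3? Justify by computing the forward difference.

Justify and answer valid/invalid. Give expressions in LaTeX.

s_(k+1) = (2*k**6 + 18*k**5 + 63*k**4 + 113*k**3 + 109*k**2 + 44*k - 4)/(k + 5)
s_(k+1) − s_k = (10*k**6 + 102*k**5 + 349*k**4 + 558*k**3 + 499*k**2 + 222*k + 9)/(k**2 + 9*k + 20)
(s_(k+1) − s_k) − t_k = 3*(-8*k**5 - 72*k**4 - 186*k**3 - 189*k**2 - 115*k - 17)/(k**2 + 9*k + 20)

Invalid: residual \frac{3 \left(- 8 k^{5} - 72 k^{4} - 186 k^{3} - 189 k^{2} - 115 k - 17\right)}{k^{2} + 9 k + 20} ≠ 0.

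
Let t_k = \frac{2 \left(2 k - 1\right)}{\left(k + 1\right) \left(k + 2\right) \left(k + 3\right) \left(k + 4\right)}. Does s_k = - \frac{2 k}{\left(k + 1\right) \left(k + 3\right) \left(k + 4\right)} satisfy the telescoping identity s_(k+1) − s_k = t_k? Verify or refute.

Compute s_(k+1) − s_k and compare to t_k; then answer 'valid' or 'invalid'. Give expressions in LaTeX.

Invalid: residual \frac{4 \left(1 - 3 k\right)}{k^{5} + 15 k^{4} + 85 k^{3} + 225 k^{2} + 274 k + 120} ≠ 0.

s_(k+1) = 2*(-k - 1)/((k + 2)*(k + 4)*(k + 5))
s_(k+1) − s_k = 2*(2*k**2 + 3*k - 3)/(k**5 + 15*k**4 + 85*k**3 + 225*k**2 + 274*k + 120)
(s_(k+1) − s_k) − t_k = 4*(1 - 3*k)/(k**5 + 15*k**4 + 85*k**3 + 225*k**2 + 274*k + 120)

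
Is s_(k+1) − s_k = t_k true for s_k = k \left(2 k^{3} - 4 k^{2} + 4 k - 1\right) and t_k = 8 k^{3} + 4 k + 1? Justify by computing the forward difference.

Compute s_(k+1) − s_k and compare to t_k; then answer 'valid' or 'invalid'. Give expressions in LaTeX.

s_(k+1) = 2*k**4 + 4*k**3 + 4*k**2 + 3*k + 1
s_(k+1) − s_k = 8*k**3 + 4*k + 1
(s_(k+1) − s_k) − t_k = 0

valid; difference matches t_k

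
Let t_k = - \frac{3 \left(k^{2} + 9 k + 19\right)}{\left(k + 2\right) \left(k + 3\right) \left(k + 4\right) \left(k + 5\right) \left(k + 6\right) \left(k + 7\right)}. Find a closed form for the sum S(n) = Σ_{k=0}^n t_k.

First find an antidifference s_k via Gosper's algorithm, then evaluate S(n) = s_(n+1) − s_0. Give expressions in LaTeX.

t_(k+1)/t_k = (k + 2)*(9*k + (k + 1)**2 + 28)/((k + 8)*(k**2 + 9*k + 19)).
A = k + 2, B = k + 8, C = k**2 + 9*k + 19.
f must satisfy (k + 2)·f(k+1) − (k + 7)·f(k) = k**2 + 9*k + 19.
deg f ≤ 5 (via 1,1,2).
Coefficient equations give f(k) = k*(k + 3)*(k + 5)*(k**2 + 12*k + 44)/144.
Then R = B(k−1)f/C = k*(k + 3)*(k + 5)*(k + 7)*(k**2 + 12*k + 44)/(144*(k**2 + 9*k + 19)), so s_k = R(k)·t_k = k*(-k**2 - 12*k - 44)/(48*(k**3 + 12*k**2 + 44*k + 48)).
Verify: 3*(-k**2 - 9*k - 19)/(k**6 + 27*k**5 + 295*k**4 + 1665*k**3 + 5104*k**2 + 8028*k + 5040) matches t_k.
Telescope: S(n) = s_(n+1) − s_(0) = (-n**3 - 15*n**2 - 71*n - 57)/(48*(n**3 + 15*n**2 + 71*n + 105)) − (0) = (-n**3 - 15*n**2 - 71*n - 57)/(48*(n**3 + 15*n**2 + 71*n + 105)).

S(n) = \frac{- n^{3} - 15 n^{2} - 71 n - 57}{48 \left(n^{3} + 15 n^{2} + 71 n + 105\right)}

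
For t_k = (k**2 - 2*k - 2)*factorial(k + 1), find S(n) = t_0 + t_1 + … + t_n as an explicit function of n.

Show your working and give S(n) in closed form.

Compute t_(k+1)/t_k: get (k + 2)*(2*k - (k + 1)**2 + 4)/(-k**2 + 2*k + 2).
Gosper form: A/B · C(k+1)/C(k) with A=k + 2, B=1, C=k**2 - 2*k - 2.
Key eq: (k + 2)·f(k+1) = (1)·f(k) + (k**2 - 2*k - 2).
Bound: deg f ≤ 1.
Coefficient equations give f(k) = k - 4.
R(k) = B(k−1)·f(k)/C(k) = (k - 4)/(k**2 - 2*k - 2); s_k = R·t_k = (k - 4)*factorial(k + 1).
s_(k+1) − s_k = (k**2 - 2*k - 2)*factorial(k + 1) = t_k.
s_(n+1) = (n - 3)*factorial(n + 2) and s_(0) = -4, so S(n) = n**3*factorial(n) - 7*n*factorial(n) - 6*factorial(n) + 4.

S(n) = n**3*factorial(n) - 7*n*factorial(n) - 6*factorial(n) + 4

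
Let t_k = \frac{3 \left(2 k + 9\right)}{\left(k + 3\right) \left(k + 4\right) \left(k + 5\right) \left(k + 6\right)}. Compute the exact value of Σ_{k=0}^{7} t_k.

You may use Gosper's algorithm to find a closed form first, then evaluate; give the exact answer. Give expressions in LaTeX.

t_(k+1)/t_k = (k + 3)*(2*k + 11)/((k + 7)*(2*k + 9)).
Factor: A=k + 3; B=k + 7; C=k + 9/2.
Solve (k + 3)·f(k+1) − (k + 6)·f(k) = k + 9/2.
From deg A=1, deg B=1, deg C=1: d=3.
Match coefficients ⇒ f(k) = k*(k + 4)*(k + 8)/30.
So s_k = (B(k−1)f/C)·t_k = (k*(k + 4)*(k + 6)*(k + 8)/(15*(2*k + 9)))·t_k = k*(k + 8)/(5*(k**2 + 8*k + 15)).
Δs = 3*(2*k + 9)/(k**4 + 18*k**3 + 119*k**2 + 342*k + 360), as required.
Evaluate s at k=8 and k=0: 128/715 and 0; difference 128/715.

Σ = 128/715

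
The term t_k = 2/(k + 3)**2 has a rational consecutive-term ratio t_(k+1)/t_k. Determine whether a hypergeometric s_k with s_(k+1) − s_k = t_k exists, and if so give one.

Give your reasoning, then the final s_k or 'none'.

no hypergeometric antidifference exists

Compute t_(k+1)/t_k: get (k + 3)**2/(k + 4)**2.
Normal form (A,B,C) = (k**2 + 6*k + 9, k**2 + 8*k + 16, 1).
Key eq: (k**2 + 6*k + 9)·f(k+1) = (k**2 + 6*k + 9)·f(k) + (1).
deg f ≤ 0 (via 2,2,0).
Put f(k) = c0: A·f(k+1) − B(k−1)·f(k) − C = -1; need -1 = 0 — inconsistent ⇒ no f, not summable.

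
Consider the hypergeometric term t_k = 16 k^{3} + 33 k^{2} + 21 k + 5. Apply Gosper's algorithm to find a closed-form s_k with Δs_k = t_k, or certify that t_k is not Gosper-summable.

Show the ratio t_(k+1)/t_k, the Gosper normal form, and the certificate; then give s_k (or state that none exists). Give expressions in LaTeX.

r(k) = (16*k**3 + 81*k**2 + 135*k + 75)/(16*k**3 + 33*k**2 + 21*k + 5) after simplifying.
Take A(k)=1, B(k)=1, C(k)=k**3 + 33*k**2/16 + 21*k/16 + 5/16.
Need (1)·f(k+1) − (1)·f(k) = k**3 + 33*k**2/16 + 21*k/16 + 5/16.
deg f ≤ 4 (via 0,0,3).
Coefficient equations give f(k) = k**2*(4*k**2 + 3*k - 2)/16.
R(k) = B(k−1)·f(k)/C(k) = k**2*(4*k**2 + 3*k - 2)/(16*k**3 + 33*k**2 + 21*k + 5); s_k = R·t_k = k**2*(4*k**2 + 3*k - 2).
Δs = 16*k**3 + 33*k**2 + 21*k + 5, as required.

s_k = k^{2} \left(4 k^{2} + 3 k - 2\right)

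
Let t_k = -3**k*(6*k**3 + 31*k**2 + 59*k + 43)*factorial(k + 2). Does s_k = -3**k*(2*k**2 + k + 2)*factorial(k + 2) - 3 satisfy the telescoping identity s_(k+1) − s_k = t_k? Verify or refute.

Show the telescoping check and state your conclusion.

s_(k+1) = -3**(k + 1)*(k + 2*(k + 1)**2 + 3)*factorial(k + 3) - 3
s_(k+1) − s_k = -3**k*(6*k**3 + 31*k**2 + 59*k + 43)*factorial(k + 2)
(s_(k+1) − s_k) − t_k = 0

valid (s_(k+1) − s_k reduces to t_k)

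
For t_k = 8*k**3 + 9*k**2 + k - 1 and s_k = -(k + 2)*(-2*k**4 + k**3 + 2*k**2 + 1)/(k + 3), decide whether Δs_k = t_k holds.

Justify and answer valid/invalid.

s_(k+1) = (2*k**5 + 13*k**4 + 28*k**3 + 22*k**2 + k - 6)/(k + 4)
s_(k+1) − s_k = (8*k**5 + 59*k**4 + 126*k**3 + 84*k**2 + 3*k - 10)/(k**2 + 7*k + 12)
(s_(k+1) − s_k) − t_k = 2*(-3*k**4 - 17*k**3 - 15*k**2 - k + 1)/(k**2 + 7*k + 12)

Invalid: residual 2*(-3*k**4 - 17*k**3 - 15*k**2 - k + 1)/(k**2 + 7*k + 12) ≠ 0.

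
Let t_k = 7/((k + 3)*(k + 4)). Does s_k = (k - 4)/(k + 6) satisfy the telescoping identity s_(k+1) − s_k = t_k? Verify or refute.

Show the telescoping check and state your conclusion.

Invalid: residual 3*(k**2 - 7*k - 58)/(k**4 + 20*k**3 + 145*k**2 + 450*k + 504) ≠ 0.

s_(k+1) = (k - 3)/(k + 7)
s_(k+1) − s_k = 10/(k**2 + 13*k + 42)
(s_(k+1) − s_k) − t_k = 3*(k**2 - 7*k - 58)/(k**4 + 20*k**3 + 145*k**2 + 450*k + 504)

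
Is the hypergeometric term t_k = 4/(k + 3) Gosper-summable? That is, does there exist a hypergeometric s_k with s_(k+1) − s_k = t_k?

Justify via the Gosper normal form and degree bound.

No — t_k has no hypergeometric antidifference.

Compute t_(k+1)/t_k: get (k + 3)/(k + 4).
Factor: A=k + 3; B=k + 4; C=1.
Solve (k + 3)·f(k+1) − (k + 3)·f(k) = 1.
deg f ≤ 0 (via 1,1,0).
Put f(k) = c0: A·f(k+1) − B(k−1)·f(k) − C = -1; need -1 = 0 — inconsistent ⇒ no f, not summable.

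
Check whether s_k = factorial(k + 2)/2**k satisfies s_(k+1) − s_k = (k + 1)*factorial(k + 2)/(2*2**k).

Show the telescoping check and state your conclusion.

s_(k+1) = factorial(k + 3)/(2*2**k)
s_(k+1) − s_k = (k + 1)*factorial(k + 2)/(2*2**k)
(s_(k+1) − s_k) − t_k = 0

Valid: the claim telescopes to t_k.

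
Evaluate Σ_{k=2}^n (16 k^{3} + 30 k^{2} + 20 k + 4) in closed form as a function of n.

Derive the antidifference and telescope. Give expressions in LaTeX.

S(n) = 4 n^{4} + 18 n^{3} + 29 n^{2} + 19 n - 70

The ratio is (8*k**3 + 39*k**2 + 64*k + 35)/(8*k**3 + 15*k**2 + 10*k + 2).
A = 1, B = 1, C = k**3 + 15*k**2/8 + 5*k/4 + 1/4.
Key eq: (1)·f(k+1) = (1)·f(k) + (k**3 + 15*k**2/8 + 5*k/4 + 1/4).
Degrees (0,0,3) ⇒ d ≤ 4.
Solve for f: f(k) = k*(4*k**3 + 2*k**2 - k - 1)/16 (degree 4 ≤ 4).
R(k) = B(k−1)·f(k)/C(k) = k*(4*k**3 + 2*k**2 - k - 1)/(2*(8*k**3 + 15*k**2 + 10*k + 2)); s_k = R·t_k = k*(4*k**3 + 2*k**2 - k - 1).
Verify: 16*k**3 + 30*k**2 + 20*k + 4 matches t_k.
Evaluate: s_(n+1) = 4*n**4 + 18*n**3 + 29*n**2 + 19*n + 4; subtract s_(2) = 74 ⇒ S(n) = 4*n**4 + 18*n**3 + 29*n**2 + 19*n - 70.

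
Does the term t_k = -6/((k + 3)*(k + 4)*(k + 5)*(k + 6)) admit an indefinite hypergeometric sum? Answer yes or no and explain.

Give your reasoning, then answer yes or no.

Yes. s_k = k*(-k**2 - 12*k - 47)/(30*(k + 3)*(k + 4)*(k + 5)).

The ratio is (k + 3)/(k + 7).
Gosper form: A/B · C(k+1)/C(k) with A=k + 3, B=k + 7, C=1.
Need (k + 3)·f(k+1) − (k + 6)·f(k) = 1.
d = 3 from the (1,1,0) case.
Solve for f: f(k) = k*(k**2 + 12*k + 47)/180 (degree 3 ≤ 3).
R(k) = B(k−1)·f(k)/C(k) = k*(k + 6)*(k**2 + 12*k + 47)/180; s_k = R·t_k = k*(-k**2 - 12*k - 47)/(30*(k + 3)*(k + 4)*(k + 5)).
Check: Δs_k = -6/(k**4 + 18*k**3 + 119*k**2 + 342*k + 360). ✓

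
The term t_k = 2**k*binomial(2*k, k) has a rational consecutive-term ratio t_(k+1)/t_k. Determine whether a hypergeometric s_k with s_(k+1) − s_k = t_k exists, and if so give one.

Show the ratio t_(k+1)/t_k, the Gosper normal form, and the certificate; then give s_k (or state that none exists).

no hypergeometric antidifference exists

Ratio r(k) = 4*(2*k + 1)/(k + 1).
A = 8*k + 4, B = k + 1, C = 1.
f must satisfy (8*k + 4)·f(k+1) − (k)·f(k) = 1.
Degrees (1,1,0) ⇒ d ≤ -1.
Negative degree bound (-1): no f exists, t_k not Gosper-summable.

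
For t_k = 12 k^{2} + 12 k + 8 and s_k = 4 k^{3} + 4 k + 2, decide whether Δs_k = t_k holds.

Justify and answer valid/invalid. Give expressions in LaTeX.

valid (s_(k+1) − s_k reduces to t_k)

s_(k+1) = 4*k + 4*(k + 1)**3 + 6
s_(k+1) − s_k = 12*k**2 + 12*k + 8
(s_(k+1) − s_k) − t_k = 0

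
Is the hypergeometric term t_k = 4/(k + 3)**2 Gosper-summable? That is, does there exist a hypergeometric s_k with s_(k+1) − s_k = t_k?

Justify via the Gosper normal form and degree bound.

r(k) = (k + 3)**2/(k + 4)**2 after simplifying.
A = k**2 + 6*k + 9, B = k**2 + 8*k + 16, C = 1.
Set up (k**2 + 6*k + 9)·f(k+1) − (k**2 + 6*k + 9)·f(k) − (1) = 0.
deg f ≤ 0 (via 2,2,0).
Write f(k) = c0. Then LHS − RHS = -1, requiring -1 = 0: contradictory. No certificate.

No; the coefficient equations for f are inconsistent.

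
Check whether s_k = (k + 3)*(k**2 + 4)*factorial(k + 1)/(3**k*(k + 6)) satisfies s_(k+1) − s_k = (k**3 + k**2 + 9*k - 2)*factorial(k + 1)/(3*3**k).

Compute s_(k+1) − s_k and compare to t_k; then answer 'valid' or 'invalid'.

Invalid: residual -(k**4 + 7*k**3 + 12*k**2 + 52*k - 24)*factorial(k + 1)/(3**k*(k + 6)*(k + 7)) ≠ 0.

s_(k+1) = (k + 4)*(k**2 + 2*k + 5)*factorial(k + 2)/(3*3**k*(k + 7))
s_(k+1) − s_k = (k**5 + 11*k**4 + 43*k**3 + 121*k**2 + 196*k - 12)*factorial(k + 1)/(3*3**k*(k + 6)*(k + 7))
(s_(k+1) − s_k) − t_k = -(k**4 + 7*k**3 + 12*k**2 + 52*k - 24)*factorial(k + 1)/(3**k*(k + 6)*(k + 7))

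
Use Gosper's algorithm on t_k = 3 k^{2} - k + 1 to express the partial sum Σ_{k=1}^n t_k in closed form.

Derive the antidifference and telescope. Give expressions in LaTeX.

S(n) = n \left(n^{2} + n + 1\right)

t_(k+1)/t_k = (-k + 3*(k + 1)**2)/(3*k**2 - k + 1).
Take A(k)=1, B(k)=1, C(k)=k**2 - k/3 + 1/3.
f must satisfy (1)·f(k+1) − (1)·f(k) = k**2 - k/3 + 1/3.
d = 3 from the (0,0,2) case.
Solving with deg f ≤ 3: f(k) = k*(k**2 - 2*k + 2)/3.
Get s_k = R·t_k = k*(k**2 - 2*k + 2) with R(k) = B(k−1)f(k)/C(k) = k*(k**2 - 2*k + 2)/(3*k**2 - k + 1).
Δs = 3*k**2 - k + 1, as required.
Telescope: S(n) = s_(n+1) − s_(1) = n**3 + n**2 + n + 1 − (1) = n*(n**2 + n + 1).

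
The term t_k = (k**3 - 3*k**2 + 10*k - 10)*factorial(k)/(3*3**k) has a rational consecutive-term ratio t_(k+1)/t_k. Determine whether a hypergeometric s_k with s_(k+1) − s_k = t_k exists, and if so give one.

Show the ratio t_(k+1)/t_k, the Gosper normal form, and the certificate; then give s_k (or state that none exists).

Ratio r(k) = (k**4 + k**3 + 7*k**2 + 5*k - 2)/(3*(k**3 - 3*k**2 + 10*k - 10)).
Normal form (A,B,C) = (k/3 + 1/3, 1, k**3 - 3*k**2 + 10*k - 10).
Solve (k/3 + 1/3)·f(k+1) − (1)·f(k) = k**3 - 3*k**2 + 10*k - 10.
From deg A=1, deg B=0, deg C=3: d=2.
A polynomial solution: f(k) = 3*(k**2 - 3*k + 4).
Get s_k = R·t_k = (k**2 - 3*k + 4)*factorial(k)/3**k with R(k) = B(k−1)f(k)/C(k) = 3*(k**2 - 3*k + 4)/(k**3 - 3*k**2 + 10*k - 10).
Verify: (k**3 - 3*k**2 + 10*k - 10)*factorial(k)/(3*3**k) matches t_k.

s_k = (k**2 - 3*k + 4)*factorial(k)/3**k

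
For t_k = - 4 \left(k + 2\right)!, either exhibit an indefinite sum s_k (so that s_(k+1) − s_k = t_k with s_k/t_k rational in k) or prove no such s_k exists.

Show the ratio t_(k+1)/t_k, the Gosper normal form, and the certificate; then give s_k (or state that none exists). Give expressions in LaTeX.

none (Gosper's algorithm certifies no s_k)

r(k) = k + 3 after simplifying.
So A=k + 3 and B=1, with C=1.
Solve (k + 3)·f(k+1) − (1)·f(k) = 1.
From deg A=1, deg B=0, deg C=0: d=-1.
Bound -1 < 0, so the key equation has no polynomial solution.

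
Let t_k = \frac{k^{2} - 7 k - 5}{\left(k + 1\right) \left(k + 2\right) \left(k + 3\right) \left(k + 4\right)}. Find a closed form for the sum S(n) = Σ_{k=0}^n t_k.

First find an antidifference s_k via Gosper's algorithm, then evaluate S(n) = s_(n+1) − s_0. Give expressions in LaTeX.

Step 1: r(k) = (k + 1)*(7*k - (k + 1)**2 + 12)/((k + 5)*(-k**2 + 7*k + 5)).
Normal form (A,B,C) = (k + 1, k + 5, k**2 - 7*k - 5).
Solve (k + 1)·f(k+1) − (k + 4)·f(k) = k**2 - 7*k - 5.
Degrees (1,1,2) ⇒ d ≤ 3.
Solve for f: f(k) = -k*(k**2 + 9*k + 5)/3 (degree 3 ≤ 3).
Get s_k = R·t_k = k*(-k**2 - 9*k - 5)/(3*(k + 1)*(k + 2)*(k + 3)) with R(k) = B(k−1)f(k)/C(k) = -k*(k + 4)*(k**2 + 9*k + 5)/(3*(k**2 - 7*k - 5)).
s_(k+1) − s_k = (k**2 - 7*k - 5)/(k**4 + 10*k**3 + 35*k**2 + 50*k + 24) = t_k.
Σ_(k=0)^n t_k = s_(n+1) − s_(0) = ((-n**3 - 12*n**2 - 26*n - 15)/(3*(n**3 + 9*n**2 + 26*n + 24))) − (0), i.e. (-n**3 - 12*n**2 - 26*n - 15)/(3*(n**3 + 9*n**2 + 26*n + 24)).

S(n) = \frac{- n^{3} - 12 n^{2} - 26 n - 15}{3 \left(n^{3} + 9 n^{2} + 26 n + 24\right)}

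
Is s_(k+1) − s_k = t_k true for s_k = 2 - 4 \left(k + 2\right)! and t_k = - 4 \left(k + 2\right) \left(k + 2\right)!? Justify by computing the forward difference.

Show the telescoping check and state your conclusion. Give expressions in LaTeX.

s_(k+1) = 2 - 4*factorial(k + 3)
s_(k+1) − s_k = -4*(k + 2)*factorial(k + 2)
(s_(k+1) − s_k) − t_k = 0

Valid: the claim telescopes to t_k.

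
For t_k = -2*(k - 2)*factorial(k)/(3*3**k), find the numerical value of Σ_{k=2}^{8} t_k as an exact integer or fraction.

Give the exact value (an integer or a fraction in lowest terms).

Step 1: r(k) = (k**2 - 1)/(3*(k - 2)).
Take A(k)=k/3 + 1/3, B(k)=1, C(k)=k - 2.
Solve (k/3 + 1/3)·f(k+1) − (1)·f(k) = k - 2.
From deg A=1, deg B=0, deg C=1: d=0.
Solve for f: f(k) = 3 (degree 0 ≤ 0).
R(k) = B(k−1)·f(k)/C(k) = 3/(k - 2); s_k = R·t_k = -2*factorial(k)/3**k.
Δs = -2*(k - 2)*factorial(k)/(3*3**k), as required.
Sum = s_(9) − s_(2); s_(9) = -8960/243, s_(2) = -4/9 ⇒ -8852/243.

Σ = -8852/243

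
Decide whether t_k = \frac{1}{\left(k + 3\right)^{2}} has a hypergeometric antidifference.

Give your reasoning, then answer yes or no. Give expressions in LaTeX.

No; the coefficient equations for f are inconsistent.

Ratio r(k) = (k + 3)**2/(k + 4)**2.
A = k**2 + 6*k + 9, B = k**2 + 8*k + 16, C = 1.
Solve (k**2 + 6*k + 9)·f(k+1) − (k**2 + 6*k + 9)·f(k) = 1.
From deg A=2, deg B=2, deg C=0: d=0.
Put f(k) = c0: A·f(k+1) − B(k−1)·f(k) − C = -1; need -1 = 0 — inconsistent ⇒ no f, not summable.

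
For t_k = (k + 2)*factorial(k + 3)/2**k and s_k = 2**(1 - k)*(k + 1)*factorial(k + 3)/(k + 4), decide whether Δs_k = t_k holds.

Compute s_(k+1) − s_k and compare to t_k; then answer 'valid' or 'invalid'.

s_(k+1) = (k + 2)*factorial(k + 4)/(2**k*(k + 5))
s_(k+1) − s_k = (k**3 + 8*k**2 + 20*k + 22)*factorial(k + 3)/(2**k*(k + 4)*(k + 5))
(s_(k+1) − s_k) − t_k = -3*(k**2 + 6*k + 6)*factorial(k + 3)/(2**k*(k + 4)*(k + 5))

Invalid: residual -3*(k**2 + 6*k + 6)*factorial(k + 3)/(2**k*(k + 4)*(k + 5)) ≠ 0.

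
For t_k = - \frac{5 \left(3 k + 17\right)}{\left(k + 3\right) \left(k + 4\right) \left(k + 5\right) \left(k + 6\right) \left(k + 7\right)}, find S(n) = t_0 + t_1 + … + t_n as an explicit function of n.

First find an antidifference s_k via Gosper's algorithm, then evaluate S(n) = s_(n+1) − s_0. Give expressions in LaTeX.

Ratio r(k) = (k + 3)*(3*k + 20)/((k + 8)*(3*k + 17)).
Take A(k)=k + 3, B(k)=k + 8, C(k)=k + 17/3.
Need (k + 3)·f(k+1) − (k + 7)·f(k) = k + 17/3.
Degrees (1,1,1) ⇒ d ≤ 4.
Solving with deg f ≤ 4: f(k) = k*(k + 5)*(k**2 + 13*k + 54)/216.
So s_k = (B(k−1)f/C)·t_k = (k*(k + 5)*(k + 7)*(k**2 + 13*k + 54)/(72*(3*k + 17)))·t_k = 5*k*(-k**2 - 13*k - 54)/(72*(k**3 + 13*k**2 + 54*k + 72)).
Verify: 5*(-3*k - 17)/(k**5 + 25*k**4 + 245*k**3 + 1175*k**2 + 2754*k + 2520) matches t_k.
Telescope: S(n) = s_(n+1) − s_(0) = 5*(-n**3 - 16*n**2 - 83*n - 68)/(72*(n**3 + 16*n**2 + 83*n + 140)) − (0) = 5*(-n**3 - 16*n**2 - 83*n - 68)/(72*(n**3 + 16*n**2 + 83*n + 140)).

S(n) = \frac{5 \left(- n^{3} - 16 n^{2} - 83 n - 68\right)}{72 \left(n^{3} + 16 n^{2} + 83 n + 140\right)}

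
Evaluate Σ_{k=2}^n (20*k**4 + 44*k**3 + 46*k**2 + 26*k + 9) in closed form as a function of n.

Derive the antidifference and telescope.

r(k) = (20*k**4 + 124*k**3 + 298*k**2 + 330*k + 145)/(20*k**4 + 44*k**3 + 46*k**2 + 26*k + 9) after simplifying.
Take A(k)=1, B(k)=1, C(k)=k**4 + 11*k**3/5 + 23*k**2/10 + 13*k/10 + 9/20.
Set up (1)·f(k+1) − (1)·f(k) − (k**4 + 11*k**3/5 + 23*k**2/10 + 13*k/10 + 9/20) = 0.
Degrees (0,0,4) ⇒ d ≤ 5.
Coefficient equations give f(k) = k*(4*k**4 + k**3 + k + 3)/20.
Get s_k = R·t_k = k*(4*k**4 + k**3 + k + 3) with R(k) = B(k−1)f(k)/C(k) = k*(4*k**4 + k**3 + k + 3)/(20*k**4 + 44*k**3 + 46*k**2 + 26*k + 9).
Verify: 20*k**4 + 44*k**3 + 46*k**2 + 26*k + 9 matches t_k.
Σ_(k=2)^n t_k = s_(n+1) − s_(2) = (4*n**5 + 21*n**4 + 44*n**3 + 47*n**2 + 29*n + 9) − (154), i.e. 4*n**5 + 21*n**4 + 44*n**3 + 47*n**2 + 29*n - 145.

S(n) = 4*n**5 + 21*n**4 + 44*n**3 + 47*n**2 + 29*n - 145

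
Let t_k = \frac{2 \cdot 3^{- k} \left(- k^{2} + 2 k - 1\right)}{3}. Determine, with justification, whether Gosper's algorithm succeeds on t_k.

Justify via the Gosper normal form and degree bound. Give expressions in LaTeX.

Yes. s_k = 3^{- k} \left(k^{2} - k + 1\right).

Step 1: r(k) = k**2/(3*(k**2 - 2*k + 1)).
So A=1/3 and B=1, with C=k**2 - 2*k + 1.
f must satisfy (1/3)·f(k+1) − (1)·f(k) = k**2 - 2*k + 1.
deg f ≤ 2 (via 0,0,2).
Match coefficients ⇒ f(k) = -3*(k**2 - k + 1)/2.
Get s_k = R·t_k = (k**2 - k + 1)/3**k with R(k) = B(k−1)f(k)/C(k) = -3*(k**2 - k + 1)/(2*(k - 1)**2).
Check: Δs_k = 2*(-k**2 + 2*k - 1)/(3*3**k). ✓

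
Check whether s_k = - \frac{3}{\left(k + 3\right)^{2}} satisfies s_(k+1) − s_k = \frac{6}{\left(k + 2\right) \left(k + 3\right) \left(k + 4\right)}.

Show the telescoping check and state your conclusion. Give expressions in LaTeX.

s_(k+1) = -3/(k + 4)**2
s_(k+1) − s_k = -3/(k + 4)**2 + 3/(k + 3)**2
(s_(k+1) − s_k) − t_k = 3*(-3*k - 10)/(k**5 + 16*k**4 + 101*k**3 + 314*k**2 + 480*k + 288)

Invalid: residual \frac{3 \left(- 3 k - 10\right)}{k^{5} + 16 k^{4} + 101 k^{3} + 314 k^{2} + 480 k + 288} ≠ 0.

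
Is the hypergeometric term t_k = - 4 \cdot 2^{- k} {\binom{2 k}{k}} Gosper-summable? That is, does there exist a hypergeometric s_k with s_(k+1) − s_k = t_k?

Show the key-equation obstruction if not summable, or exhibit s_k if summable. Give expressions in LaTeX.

Step 1: r(k) = (2*k + 1)/(k + 1).
Take A(k)=2*k + 1, B(k)=k + 1, C(k)=1.
Key eq: (2*k + 1)·f(k+1) = (k)·f(k) + (1).
Degrees (1,1,0) ⇒ d ≤ -1.
Negative degree bound (-1): no f exists, t_k not Gosper-summable.

No; the degree bound rules out any f.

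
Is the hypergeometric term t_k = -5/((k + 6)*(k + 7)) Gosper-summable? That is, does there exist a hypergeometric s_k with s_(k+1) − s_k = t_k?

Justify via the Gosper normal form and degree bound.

Yes. s_k = -5*k/(6*k + 36).

Compute t_(k+1)/t_k: get (k + 6)/(k + 8).
So A=k + 6 and B=k + 8, with C=1.
Key eq: (k + 6)·f(k+1) = (k + 7)·f(k) + (1).
deg f ≤ 1 (via 1,1,0).
Match coefficients ⇒ f(k) = k/6.
So s_k = (B(k−1)f/C)·t_k = (k*(k + 7)/6)·t_k = -5*k/(6*k + 36).
Verify: -5/(k**2 + 13*k + 42) matches t_k.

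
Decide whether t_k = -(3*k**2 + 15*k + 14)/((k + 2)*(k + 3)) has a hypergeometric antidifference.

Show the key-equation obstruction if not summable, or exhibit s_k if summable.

Yes. s_k = k*(-3*k - 4)/(k + 2).

Compute t_(k+1)/t_k: get (k + 2)*(15*k + 3*(k + 1)**2 + 29)/((k + 4)*(3*k**2 + 15*k + 14)).
Take A(k)=k + 2, B(k)=k + 4, C(k)=k**2 + 5*k + 14/3.
Solve (k + 2)·f(k+1) − (k + 3)·f(k) = k**2 + 5*k + 14/3.
deg f ≤ 2 (via 1,1,2).
Solving with deg f ≤ 2: f(k) = k*(3*k + 4)/3.
So s_k = (B(k−1)f/C)·t_k = (k*(k + 3)*(3*k + 4)/(3*k**2 + 15*k + 14))·t_k = k*(-3*k - 4)/(k + 2).
Δs = (-3*k**2 - 15*k - 14)/(k**2 + 5*k + 6), as required.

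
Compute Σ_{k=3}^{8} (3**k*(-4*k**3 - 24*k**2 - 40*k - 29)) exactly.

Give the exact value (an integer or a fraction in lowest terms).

The ratio is 3*(4*k**3 + 36*k**2 + 100*k + 97)/(4*k**3 + 24*k**2 + 40*k + 29).
Take A(k)=3, B(k)=1, C(k)=k**3 + 6*k**2 + 10*k + 29/4.
Solve (3)·f(k+1) − (1)·f(k) = k**3 + 6*k**2 + 10*k + 29/4.
Bound: deg f ≤ 3.
Solve for f: f(k) = (2*k**3 + 3*k**2 + 2*k + 4)/4 (degree 3 ≤ 3).
Get s_k = R·t_k = 3**k*(-2*k**3 - 3*k**2 - 2*k - 4) with R(k) = B(k−1)f(k)/C(k) = (2*k**3 + 3*k**2 + 2*k + 4)/(4*k**3 + 24*k**2 + 40*k + 29).
Check: Δs_k = 3**k*(-4*k**3 - 24*k**2 - 40*k - 29). ✓
Sum = s_(9) − s_(3); s_(9) = -33913809, s_(3) = -2457 ⇒ -33911352.

Σ = -33911352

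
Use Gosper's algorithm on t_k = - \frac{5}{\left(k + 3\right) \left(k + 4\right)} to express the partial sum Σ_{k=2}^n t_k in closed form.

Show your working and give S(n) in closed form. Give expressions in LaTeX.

S(n) = \frac{1 - n}{n + 4}

Ratio r(k) = (k + 3)/(k + 5).
Gosper form: A/B · C(k+1)/C(k) with A=k + 3, B=k + 5, C=1.
Solve (k + 3)·f(k+1) − (k + 4)·f(k) = 1.
deg f ≤ 1 (via 1,1,0).
Solving with deg f ≤ 1: f(k) = k/3.
Get s_k = R·t_k = -5*k/(3*k + 9) with R(k) = B(k−1)f(k)/C(k) = k*(k + 4)/3.
Verify: -5/(k**2 + 7*k + 12) matches t_k.
Evaluate: s_(n+1) = 5*(-n - 1)/(3*(n + 4)); subtract s_(2) = -2/3 ⇒ S(n) = (1 - n)/(n + 4).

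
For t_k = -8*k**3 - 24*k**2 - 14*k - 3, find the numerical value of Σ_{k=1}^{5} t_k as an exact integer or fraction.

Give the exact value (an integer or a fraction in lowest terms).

Σ = -3345

Step 1: r(k) = (8*k**3 + 48*k**2 + 86*k + 49)/(8*k**3 + 24*k**2 + 14*k + 3).
Take A(k)=1, B(k)=1, C(k)=k**3 + 3*k**2 + 7*k/4 + 3/8.
Need (1)·f(k+1) − (1)·f(k) = k**3 + 3*k**2 + 7*k/4 + 3/8.
deg f ≤ 4 (via 0,0,3).
A polynomial solution: f(k) = k**2*(2*k**2 + 4*k - 3)/8.
R(k) = B(k−1)·f(k)/C(k) = k**2*(2*k**2 + 4*k - 3)/(8*k**3 + 24*k**2 + 14*k + 3); s_k = R·t_k = k**2*(-2*k**2 - 4*k + 3).
Check: Δs_k = -8*k**3 - 24*k**2 - 14*k - 3. ✓
Evaluate s at k=6 and k=1: -3348 and -3; difference -3345.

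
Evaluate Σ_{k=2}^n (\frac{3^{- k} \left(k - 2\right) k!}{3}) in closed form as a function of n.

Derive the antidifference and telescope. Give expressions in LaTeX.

Ratio r(k) = (k**2 - 1)/(3*(k - 2)).
Factor: A=k/3 + 1/3; B=1; C=k - 2.
Set up (k/3 + 1/3)·f(k+1) − (1)·f(k) − (k - 2) = 0.
d = 0 from the (1,0,1) case.
Match coefficients ⇒ f(k) = 3.
Then R = B(k−1)f/C = 3/(k - 2), so s_k = R(k)·t_k = factorial(k)/3**k.
Verify: (k - 2)*factorial(k)/(3*3**k) matches t_k.
Σ_(k=2)^n t_k = s_(n+1) − s_(2) = (3**(-n - 1)*factorial(n + 1)) − (2/9), i.e. -2/9 + factorial(n + 1)/(3*3**n).

S(n) = - \frac{2}{9} + \frac{3^{- n} \left(n + 1\right)!}{3}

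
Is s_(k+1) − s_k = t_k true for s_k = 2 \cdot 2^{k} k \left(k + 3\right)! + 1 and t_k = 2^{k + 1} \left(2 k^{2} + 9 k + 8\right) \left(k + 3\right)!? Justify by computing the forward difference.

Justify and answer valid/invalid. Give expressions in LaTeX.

s_(k+1) = 2*2**(k + 1)*(k + 1)*factorial(k + 4) + 1
s_(k+1) − s_k = 2**(k + 1)*(2*k**2 + 9*k + 8)*factorial(k + 3)
(s_(k+1) − s_k) − t_k = 0

valid (s_(k+1) − s_k reduces to t_k)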